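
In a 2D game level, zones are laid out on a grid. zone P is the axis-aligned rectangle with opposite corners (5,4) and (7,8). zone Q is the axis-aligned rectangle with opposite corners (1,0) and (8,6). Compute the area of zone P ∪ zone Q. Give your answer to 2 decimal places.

By inclusion–exclusion:
Individual areas: |zone P| = 8, |zone Q| = 42.
|zone P∩zone Q|: x∈[5,7], y∈[4,6] → 2·2 = 4.
|zone P ∪ zone Q| = 50 − 4 = 46.00.

46.00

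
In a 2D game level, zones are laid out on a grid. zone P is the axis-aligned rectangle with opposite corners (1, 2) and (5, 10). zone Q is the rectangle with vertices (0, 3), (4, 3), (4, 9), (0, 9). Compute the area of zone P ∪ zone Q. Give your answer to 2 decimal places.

38.00

By inclusion–exclusion:
Individual areas: |zone P| = 32, |zone Q| = 24.
|zone P∩zone Q|: x∈[1,4], y∈[3,9] → 3·6 = 18.
|zone P ∪ zone Q| = 56 − 18 = 38.00.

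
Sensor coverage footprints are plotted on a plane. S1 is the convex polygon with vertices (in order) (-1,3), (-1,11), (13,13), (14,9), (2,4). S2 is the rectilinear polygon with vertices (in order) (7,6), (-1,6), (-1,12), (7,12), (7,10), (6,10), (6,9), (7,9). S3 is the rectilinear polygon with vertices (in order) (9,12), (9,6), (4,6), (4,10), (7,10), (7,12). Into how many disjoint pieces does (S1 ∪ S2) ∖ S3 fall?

1

(S1 ∪ S2) ∖ S3 is a single connected region.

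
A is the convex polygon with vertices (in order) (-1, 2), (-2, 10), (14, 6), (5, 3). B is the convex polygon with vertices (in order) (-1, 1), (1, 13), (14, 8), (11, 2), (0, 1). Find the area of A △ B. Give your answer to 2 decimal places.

71.95

|A| = 66.5, |B| = 118, |A∩B| = 56.2746.
|A △ B| = |A| + |B| − 2·|A∩B| = 66.5 + 118 − 112.5492 = 71.95.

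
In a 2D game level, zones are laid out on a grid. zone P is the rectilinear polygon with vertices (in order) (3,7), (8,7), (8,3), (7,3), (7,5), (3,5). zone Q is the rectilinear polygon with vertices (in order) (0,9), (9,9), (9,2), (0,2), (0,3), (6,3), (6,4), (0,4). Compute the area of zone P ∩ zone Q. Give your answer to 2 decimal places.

12.00

The intersection is the polygon with vertices (8,7), (8,3), (7,3), (7,5), (3,5), (3,7).
By the shoelace formula its area is 12.00.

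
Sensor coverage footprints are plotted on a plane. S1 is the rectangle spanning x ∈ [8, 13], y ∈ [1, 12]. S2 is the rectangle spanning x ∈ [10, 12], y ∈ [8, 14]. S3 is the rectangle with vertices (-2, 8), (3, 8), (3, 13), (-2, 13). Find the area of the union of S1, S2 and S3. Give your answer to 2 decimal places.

84.00

By inclusion–exclusion:
Individual areas: |S1| = 55, |S2| = 12, |S3| = 25.
|S1∩S2|: x∈[10,12], y∈[8,12] → 2·4 = 8.
|S1∩S3| = 0 (no overlap).
|S2∩S3| = 0 (no overlap).
|S1∩S2∩S3| = 0.
|S1 ∪ S2 ∪ S3| = 92 − 8 + 0 = 84.00.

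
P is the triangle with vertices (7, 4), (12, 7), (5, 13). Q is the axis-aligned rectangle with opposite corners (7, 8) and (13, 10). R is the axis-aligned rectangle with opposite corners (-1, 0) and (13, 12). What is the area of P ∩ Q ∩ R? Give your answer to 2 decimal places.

The intersection is the polygon with vertices (7,8), (7,10), (8.5,10), (10.833,8).
By the shoelace formula its area is 5.33.

5.33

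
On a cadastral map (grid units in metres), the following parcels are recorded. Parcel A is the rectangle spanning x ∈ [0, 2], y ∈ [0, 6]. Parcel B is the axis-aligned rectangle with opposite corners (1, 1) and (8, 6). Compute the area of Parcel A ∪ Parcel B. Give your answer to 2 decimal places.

By inclusion–exclusion:
Individual areas: |Parcel A| = 12, |Parcel B| = 35.
|Parcel A∩Parcel B|: x∈[1,2], y∈[1,6] → 1·5 = 5.
|Parcel A ∪ Parcel B| = 47 − 5 = 42.00.

42.00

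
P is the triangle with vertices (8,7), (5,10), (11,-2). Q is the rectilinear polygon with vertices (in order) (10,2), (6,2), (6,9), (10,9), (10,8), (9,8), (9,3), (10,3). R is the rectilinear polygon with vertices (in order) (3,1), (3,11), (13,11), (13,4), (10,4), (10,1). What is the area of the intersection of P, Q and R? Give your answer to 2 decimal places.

The intersection is the polygon with vertices (9,4), (9,3), (9.333,3), (9.667,2), (9,2), (6,8), (6,9), (8,7).
By the shoelace formula its area is 7.00.

7.00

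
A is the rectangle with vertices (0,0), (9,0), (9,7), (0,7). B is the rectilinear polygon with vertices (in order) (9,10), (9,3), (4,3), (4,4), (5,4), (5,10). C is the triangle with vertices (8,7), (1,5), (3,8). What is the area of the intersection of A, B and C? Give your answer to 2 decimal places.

1.29

The intersection is the polygon with vertices (5,7), (8,7), (5,6.143).
By the shoelace formula its area is 1.29.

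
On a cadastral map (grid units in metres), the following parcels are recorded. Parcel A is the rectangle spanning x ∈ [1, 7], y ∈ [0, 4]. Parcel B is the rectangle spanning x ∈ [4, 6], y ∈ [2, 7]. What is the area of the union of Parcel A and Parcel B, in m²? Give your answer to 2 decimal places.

By inclusion–exclusion:
Individual areas: |Parcel A| = 24, |Parcel B| = 10.
|Parcel A∩Parcel B|: x∈[4,6], y∈[2,4] → 2·2 = 4.
|Parcel A ∪ Parcel B| = 34 − 4 = 30.00.

30.00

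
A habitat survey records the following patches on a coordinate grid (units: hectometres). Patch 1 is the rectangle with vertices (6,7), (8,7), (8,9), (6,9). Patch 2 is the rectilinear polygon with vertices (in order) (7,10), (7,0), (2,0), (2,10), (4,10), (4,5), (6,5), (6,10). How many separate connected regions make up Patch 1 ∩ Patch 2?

Patch 1 ∩ Patch 2 is a single connected region.

1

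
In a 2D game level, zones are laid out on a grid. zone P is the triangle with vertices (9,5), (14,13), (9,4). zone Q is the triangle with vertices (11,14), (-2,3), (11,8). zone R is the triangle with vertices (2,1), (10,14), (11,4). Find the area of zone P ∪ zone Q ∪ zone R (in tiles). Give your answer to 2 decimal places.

68.69

By inclusion–exclusion:
Individual areas: |zone P| = 2.5, |zone Q| = 39, |zone R| = 46.5.
|zone P∩zone Q| = 0.0165.
|zone P∩zone R| = 1.3888.
|zone Q∩zone R| = 17.9018.
|zone P∩zone Q∩zone R| = 0.
|zone P ∪ zone Q ∪ zone R| = 88 − 19.307 + 0 = 68.69.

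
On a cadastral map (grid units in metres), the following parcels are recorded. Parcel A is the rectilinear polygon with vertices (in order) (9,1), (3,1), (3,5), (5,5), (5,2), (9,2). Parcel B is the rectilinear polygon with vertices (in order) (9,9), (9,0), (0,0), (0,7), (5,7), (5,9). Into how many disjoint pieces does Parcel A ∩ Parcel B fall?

Parcel A ∩ Parcel B is a single connected region.

1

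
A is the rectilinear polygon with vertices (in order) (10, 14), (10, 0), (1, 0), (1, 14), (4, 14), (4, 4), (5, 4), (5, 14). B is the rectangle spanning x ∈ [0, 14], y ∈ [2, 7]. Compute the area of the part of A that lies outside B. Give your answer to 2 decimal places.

74.00

|A| = 116, |A∩B| = 42.
|A ∖ B| = |A| − |A∩B| = 116 − 42 = 74.00.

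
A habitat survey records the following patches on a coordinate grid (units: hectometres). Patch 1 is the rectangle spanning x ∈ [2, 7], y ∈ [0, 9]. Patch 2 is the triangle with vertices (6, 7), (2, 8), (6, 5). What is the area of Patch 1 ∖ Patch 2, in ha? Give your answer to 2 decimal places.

41.00

|Patch 1| = 45, |Patch 1∩Patch 2| = 4.
|Patch 1 ∖ Patch 2| = |Patch 1| − |Patch 1∩Patch 2| = 45 − 4 = 41.00.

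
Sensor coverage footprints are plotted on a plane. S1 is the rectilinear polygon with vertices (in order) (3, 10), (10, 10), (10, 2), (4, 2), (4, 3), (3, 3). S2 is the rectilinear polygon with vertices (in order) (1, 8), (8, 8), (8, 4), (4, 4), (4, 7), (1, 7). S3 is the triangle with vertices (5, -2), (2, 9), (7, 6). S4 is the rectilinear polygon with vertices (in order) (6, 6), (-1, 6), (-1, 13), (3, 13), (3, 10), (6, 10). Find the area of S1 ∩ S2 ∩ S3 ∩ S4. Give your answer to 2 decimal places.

The intersection is the polygon with vertices (6,6.6), (6,6), (4,6), (4,7), (3,7), (3,8), (3.667,8).
By the shoelace formula its area is 3.37.

3.37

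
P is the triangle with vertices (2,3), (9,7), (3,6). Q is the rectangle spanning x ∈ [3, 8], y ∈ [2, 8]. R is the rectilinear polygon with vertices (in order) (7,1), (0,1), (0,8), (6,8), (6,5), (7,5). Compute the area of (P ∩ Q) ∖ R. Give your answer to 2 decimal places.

|P ∩ Q| = 7.0833.
|(P ∩ Q) ∩ R| = 5.4643.
|(P ∩ Q) ∖ R| = 7.0833 − 5.4643 = 1.62.

1.62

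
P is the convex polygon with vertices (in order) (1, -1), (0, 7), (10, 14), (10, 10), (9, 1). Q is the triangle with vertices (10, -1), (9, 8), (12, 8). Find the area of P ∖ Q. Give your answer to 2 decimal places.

|P| = 96.5, |P∩Q| = 1.3611.
|P ∖ Q| = |P| − |P∩Q| = 96.5 − 1.3611 = 95.14.

95.14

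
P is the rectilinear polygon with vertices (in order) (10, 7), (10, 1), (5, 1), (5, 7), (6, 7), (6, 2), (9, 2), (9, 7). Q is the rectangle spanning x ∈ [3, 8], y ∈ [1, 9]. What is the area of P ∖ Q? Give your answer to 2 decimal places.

|P| = 15, |P∩Q| = 8.
|P ∖ Q| = |P| − |P∩Q| = 15 − 8 = 7.00.

7.00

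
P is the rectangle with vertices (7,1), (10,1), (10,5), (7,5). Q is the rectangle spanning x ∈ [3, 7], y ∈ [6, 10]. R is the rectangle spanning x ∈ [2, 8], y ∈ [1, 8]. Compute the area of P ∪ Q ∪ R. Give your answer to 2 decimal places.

58.00

By inclusion–exclusion:
Individual areas: |P| = 12, |Q| = 16, |R| = 42.
|P∩Q| = 0 (no overlap).
|P∩R|: x∈[7,8], y∈[1,5] → 1·4 = 4.
|Q∩R|: x∈[3,7], y∈[6,8] → 4·2 = 8.
|P∩Q∩R| = 0.
|P ∪ Q ∪ R| = 70 − 12 + 0 = 58.00.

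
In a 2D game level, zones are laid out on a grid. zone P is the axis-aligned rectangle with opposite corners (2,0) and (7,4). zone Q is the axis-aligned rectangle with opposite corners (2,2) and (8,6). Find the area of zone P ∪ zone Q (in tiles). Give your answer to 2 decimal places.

34.00

By inclusion–exclusion:
Individual areas: |zone P| = 20, |zone Q| = 24.
|zone P∩zone Q|: x∈[2,7], y∈[2,4] → 5·2 = 10.
|zone P ∪ zone Q| = 44 − 10 = 34.00.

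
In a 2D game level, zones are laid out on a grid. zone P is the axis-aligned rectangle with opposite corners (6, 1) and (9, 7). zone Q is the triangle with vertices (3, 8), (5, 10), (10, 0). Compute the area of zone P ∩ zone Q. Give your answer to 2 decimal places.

6.18

The intersection is the polygon with vertices (9,1.143), (6,4.571), (6,7), (6.5,7), (9,2).
By the shoelace formula its area is 6.18.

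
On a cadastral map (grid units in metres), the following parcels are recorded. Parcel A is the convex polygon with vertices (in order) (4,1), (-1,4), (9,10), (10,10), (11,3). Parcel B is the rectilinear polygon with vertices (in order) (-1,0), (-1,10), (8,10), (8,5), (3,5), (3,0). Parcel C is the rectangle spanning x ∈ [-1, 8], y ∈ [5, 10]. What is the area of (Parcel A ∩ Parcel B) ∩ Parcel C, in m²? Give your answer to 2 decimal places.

The region (Parcel A ∩ Parcel B) ∩ Parcel C is the polygon with vertices (8,9.4), (8,5), (3,5), (0.667,5).
By the shoelace formula its area is 16.13.

16.13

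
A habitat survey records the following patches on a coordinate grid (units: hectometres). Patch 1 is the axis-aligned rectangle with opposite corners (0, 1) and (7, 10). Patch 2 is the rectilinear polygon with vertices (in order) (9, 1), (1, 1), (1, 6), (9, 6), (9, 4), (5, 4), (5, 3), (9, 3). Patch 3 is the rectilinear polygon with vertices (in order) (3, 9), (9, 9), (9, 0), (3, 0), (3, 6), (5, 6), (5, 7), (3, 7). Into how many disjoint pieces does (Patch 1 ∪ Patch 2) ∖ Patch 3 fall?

(Patch 1 ∪ Patch 2) ∖ Patch 3 is a single connected region.

1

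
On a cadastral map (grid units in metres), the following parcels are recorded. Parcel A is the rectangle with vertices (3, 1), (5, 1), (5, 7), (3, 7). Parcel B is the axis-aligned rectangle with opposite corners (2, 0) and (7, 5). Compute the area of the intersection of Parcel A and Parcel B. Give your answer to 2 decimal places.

|Parcel A∩Parcel B|: x∈[3,5], y∈[1,5] → 2·4 = 8.

8.00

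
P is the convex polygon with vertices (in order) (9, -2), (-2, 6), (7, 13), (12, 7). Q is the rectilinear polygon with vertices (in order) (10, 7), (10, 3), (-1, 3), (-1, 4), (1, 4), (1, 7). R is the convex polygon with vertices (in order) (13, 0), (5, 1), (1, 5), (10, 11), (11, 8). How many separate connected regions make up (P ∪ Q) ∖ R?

(P ∪ Q) ∖ R splits into 2 disjoint pieces (area 44.2232, area 0.9683).

2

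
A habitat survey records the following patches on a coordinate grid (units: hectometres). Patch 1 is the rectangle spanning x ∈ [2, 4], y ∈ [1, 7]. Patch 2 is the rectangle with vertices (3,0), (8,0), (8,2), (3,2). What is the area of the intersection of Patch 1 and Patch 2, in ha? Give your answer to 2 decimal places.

1.00

|Patch 1∩Patch 2|: x∈[3,4], y∈[1,2] → 1·1 = 1.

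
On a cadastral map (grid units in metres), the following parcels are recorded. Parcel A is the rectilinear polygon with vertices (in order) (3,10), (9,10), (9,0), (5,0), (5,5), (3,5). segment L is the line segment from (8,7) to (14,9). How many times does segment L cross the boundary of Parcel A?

1

The segment meets the boundary at (9,7.333).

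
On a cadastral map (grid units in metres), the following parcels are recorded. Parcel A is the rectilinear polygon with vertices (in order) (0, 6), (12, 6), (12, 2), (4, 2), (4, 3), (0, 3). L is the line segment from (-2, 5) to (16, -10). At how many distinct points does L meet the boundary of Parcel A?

2

The segment meets the boundary at (0.4,3), (0,3.333).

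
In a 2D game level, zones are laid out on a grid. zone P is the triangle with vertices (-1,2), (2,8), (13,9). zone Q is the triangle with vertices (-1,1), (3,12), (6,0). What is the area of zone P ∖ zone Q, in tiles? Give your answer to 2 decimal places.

15.66

|zone P| = 31.5, |zone P∩zone Q| = 15.8444.
|zone P ∖ zone Q| = |zone P| − |zone P∩zone Q| = 31.5 − 15.8444 = 15.66.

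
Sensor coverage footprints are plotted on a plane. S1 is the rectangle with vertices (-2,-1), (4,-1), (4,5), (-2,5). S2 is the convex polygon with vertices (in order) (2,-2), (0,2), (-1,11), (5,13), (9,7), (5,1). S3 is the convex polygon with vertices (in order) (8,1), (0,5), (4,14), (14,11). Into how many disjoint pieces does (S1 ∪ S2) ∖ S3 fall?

1

(S1 ∪ S2) ∖ S3 is a single connected region.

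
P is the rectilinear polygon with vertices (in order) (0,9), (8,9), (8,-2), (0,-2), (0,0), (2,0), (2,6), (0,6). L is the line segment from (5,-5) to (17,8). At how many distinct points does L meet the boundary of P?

2

The segment meets the boundary at (8,-1.75), (7.769,-2).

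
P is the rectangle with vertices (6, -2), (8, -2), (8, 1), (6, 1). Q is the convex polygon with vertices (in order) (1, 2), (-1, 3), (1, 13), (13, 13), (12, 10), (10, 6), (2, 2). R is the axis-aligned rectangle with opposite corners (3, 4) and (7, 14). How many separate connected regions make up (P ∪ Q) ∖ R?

3

(P ∪ Q) ∖ R splits into 3 disjoint pieces (area 6, area 35, area 34.75).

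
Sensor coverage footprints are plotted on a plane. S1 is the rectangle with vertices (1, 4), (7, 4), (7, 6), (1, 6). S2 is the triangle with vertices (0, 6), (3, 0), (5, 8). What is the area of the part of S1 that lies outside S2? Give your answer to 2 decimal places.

5.50

|S1| = 12, |S1∩S2| = 6.5.
|S1 ∖ S2| = |S1| − |S1∩S2| = 12 − 6.5 = 5.50.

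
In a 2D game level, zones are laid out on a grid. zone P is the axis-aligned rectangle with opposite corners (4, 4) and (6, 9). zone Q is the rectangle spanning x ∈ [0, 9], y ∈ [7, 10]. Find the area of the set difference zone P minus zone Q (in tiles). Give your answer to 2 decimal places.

|zone P∩zone Q|: x∈[4,6], y∈[7,9] → 2·2 = 4.
|zone P| = 10.
|zone P ∖ zone Q| = |zone P| − |zone P∩zone Q| = 10 − 4 = 6.00.

6.00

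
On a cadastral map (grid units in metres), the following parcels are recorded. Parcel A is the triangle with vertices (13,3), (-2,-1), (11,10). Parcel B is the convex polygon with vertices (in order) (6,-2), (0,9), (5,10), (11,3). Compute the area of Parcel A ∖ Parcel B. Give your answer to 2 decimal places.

|Parcel A| = 56.5, |Parcel A∩Parcel B| = 26.9831.
|Parcel A ∖ Parcel B| = |Parcel A| − |Parcel A∩Parcel B| = 56.5 − 26.9831 = 29.52.

29.52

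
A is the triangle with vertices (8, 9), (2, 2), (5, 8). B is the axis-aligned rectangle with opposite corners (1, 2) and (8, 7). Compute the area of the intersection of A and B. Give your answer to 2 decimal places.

The intersection is the polygon with vertices (2,2), (4.5,7), (6.286,7).
By the shoelace formula its area is 4.46.

4.46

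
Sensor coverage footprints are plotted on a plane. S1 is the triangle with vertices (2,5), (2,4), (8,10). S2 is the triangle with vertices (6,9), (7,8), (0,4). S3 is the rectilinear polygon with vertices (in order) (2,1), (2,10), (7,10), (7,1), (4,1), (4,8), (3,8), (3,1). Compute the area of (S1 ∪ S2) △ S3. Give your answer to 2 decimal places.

34.86

|S1 ∪ S2| = 7.1894.
|(S1 ∪ S2) ∩ S3| = 5.1656.
|(S1 ∪ S2) △ S3| = 7.1894 + 38 − 10.3312 = 34.86.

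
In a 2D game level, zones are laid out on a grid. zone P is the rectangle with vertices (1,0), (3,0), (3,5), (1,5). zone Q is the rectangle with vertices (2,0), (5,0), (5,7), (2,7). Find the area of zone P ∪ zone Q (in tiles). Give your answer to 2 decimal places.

26.00

By inclusion–exclusion:
Individual areas: |zone P| = 10, |zone Q| = 21.
|zone P∩zone Q|: x∈[2,3], y∈[0,5] → 1·5 = 5.
|zone P ∪ zone Q| = 31 − 5 = 26.00.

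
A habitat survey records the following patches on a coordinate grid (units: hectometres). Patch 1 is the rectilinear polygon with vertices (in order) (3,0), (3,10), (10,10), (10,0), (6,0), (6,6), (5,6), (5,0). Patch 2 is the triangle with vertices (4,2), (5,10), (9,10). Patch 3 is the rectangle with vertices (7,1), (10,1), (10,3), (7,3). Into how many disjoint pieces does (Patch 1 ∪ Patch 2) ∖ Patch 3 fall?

1

(Patch 1 ∪ Patch 2) ∖ Patch 3 is a single connected region.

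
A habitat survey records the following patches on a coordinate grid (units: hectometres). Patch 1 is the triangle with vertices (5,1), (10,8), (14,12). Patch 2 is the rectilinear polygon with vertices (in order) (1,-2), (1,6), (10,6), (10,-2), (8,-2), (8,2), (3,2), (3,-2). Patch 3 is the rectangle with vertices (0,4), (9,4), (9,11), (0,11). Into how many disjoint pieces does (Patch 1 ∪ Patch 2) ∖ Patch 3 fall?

1

(Patch 1 ∪ Patch 2) ∖ Patch 3 is a single connected region.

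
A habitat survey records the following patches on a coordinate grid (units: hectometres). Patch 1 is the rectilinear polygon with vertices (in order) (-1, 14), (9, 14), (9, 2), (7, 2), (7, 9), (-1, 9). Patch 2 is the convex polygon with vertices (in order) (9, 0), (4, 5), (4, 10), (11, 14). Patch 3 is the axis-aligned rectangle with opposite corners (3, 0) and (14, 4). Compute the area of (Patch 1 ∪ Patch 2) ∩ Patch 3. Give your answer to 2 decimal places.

The region (Patch 1 ∪ Patch 2) ∩ Patch 3 is the polygon with vertices (9,0), (7,2), (5,4), (9.571,4).
By the shoelace formula its area is 9.14.

9.14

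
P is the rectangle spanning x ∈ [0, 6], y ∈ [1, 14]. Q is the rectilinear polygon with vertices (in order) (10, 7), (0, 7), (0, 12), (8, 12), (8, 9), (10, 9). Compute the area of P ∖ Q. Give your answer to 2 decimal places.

|P| = 78, |P∩Q| = 30.
|P ∖ Q| = |P| − |P∩Q| = 78 − 30 = 48.00.

48.00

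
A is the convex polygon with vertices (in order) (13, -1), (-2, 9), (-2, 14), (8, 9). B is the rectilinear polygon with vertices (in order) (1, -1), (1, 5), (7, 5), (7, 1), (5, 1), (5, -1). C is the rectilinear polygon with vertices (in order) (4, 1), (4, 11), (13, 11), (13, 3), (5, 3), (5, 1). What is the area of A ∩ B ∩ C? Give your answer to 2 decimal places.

The intersection is the polygon with vertices (7,5), (7,3), (4,5).
By the shoelace formula its area is 3.00.

3.00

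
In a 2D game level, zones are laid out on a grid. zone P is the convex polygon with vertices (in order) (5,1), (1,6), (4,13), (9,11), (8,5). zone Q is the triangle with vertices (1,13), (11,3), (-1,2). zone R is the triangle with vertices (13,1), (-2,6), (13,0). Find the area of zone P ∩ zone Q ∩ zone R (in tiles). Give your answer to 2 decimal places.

The intersection is the polygon with vertices (6.269,2.692), (2.412,4.235), (2.091,4.636), (6.6,3.133).
By the shoelace formula its area is 1.77.

1.77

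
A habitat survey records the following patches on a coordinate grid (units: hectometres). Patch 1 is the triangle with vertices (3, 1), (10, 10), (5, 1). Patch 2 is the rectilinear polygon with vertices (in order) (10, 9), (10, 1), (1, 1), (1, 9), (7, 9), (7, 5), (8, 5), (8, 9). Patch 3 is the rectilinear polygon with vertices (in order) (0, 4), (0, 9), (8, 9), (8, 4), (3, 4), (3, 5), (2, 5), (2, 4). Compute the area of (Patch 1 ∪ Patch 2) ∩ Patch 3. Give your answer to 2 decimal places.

31.24

|Patch 1 ∪ Patch 2| = 69.3524.
|(Patch 1 ∪ Patch 2) ∩ Patch 3| = 31.24.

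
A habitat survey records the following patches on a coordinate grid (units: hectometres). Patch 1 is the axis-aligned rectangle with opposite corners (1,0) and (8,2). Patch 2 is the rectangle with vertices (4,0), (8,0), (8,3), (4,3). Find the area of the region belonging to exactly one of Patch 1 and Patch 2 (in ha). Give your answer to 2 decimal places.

|Patch 1∩Patch 2|: x∈[4,8], y∈[0,2] → 4·2 = 8.
|Patch 1 △ Patch 2| = |Patch 1| + |Patch 2| − 2·|Patch 1∩Patch 2| = 14 + 12 − 16 = 10.00.

10.00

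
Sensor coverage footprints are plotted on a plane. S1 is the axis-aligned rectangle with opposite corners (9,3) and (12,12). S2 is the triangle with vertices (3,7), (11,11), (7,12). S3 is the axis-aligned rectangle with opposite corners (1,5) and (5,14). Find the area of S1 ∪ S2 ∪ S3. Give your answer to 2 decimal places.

By inclusion–exclusion:
Individual areas: |S1| = 27, |S2| = 12, |S3| = 36.
|S1∩S2| = 1.5.
|S1∩S3| = 0 (no overlap).
|S2∩S3| = 1.5.
|S1∩S2∩S3| = 0.
|S1 ∪ S2 ∪ S3| = 75 − 3 + 0 = 72.00.

72.00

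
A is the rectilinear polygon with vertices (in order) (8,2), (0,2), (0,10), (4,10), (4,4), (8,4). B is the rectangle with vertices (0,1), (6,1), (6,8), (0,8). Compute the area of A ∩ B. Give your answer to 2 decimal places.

28.00

The intersection is the polygon with vertices (0,2), (0,8), (4,8), (4,4), (6,4), (6,2).
By the shoelace formula its area is 28.00.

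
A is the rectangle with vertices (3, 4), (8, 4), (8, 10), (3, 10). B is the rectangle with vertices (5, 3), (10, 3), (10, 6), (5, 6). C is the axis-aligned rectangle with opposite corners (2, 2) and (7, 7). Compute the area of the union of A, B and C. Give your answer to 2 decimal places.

50.00

By inclusion–exclusion:
Individual areas: |A| = 30, |B| = 15, |C| = 25.
|A∩B|: x∈[5,8], y∈[4,6] → 3·2 = 6.
|A∩C|: x∈[3,7], y∈[4,7] → 4·3 = 12.
|B∩C|: x∈[5,7], y∈[3,6] → 2·3 = 6.
|A∩B∩C| = 4.
|A ∪ B ∪ C| = 70 − 24 + 4 = 50.00.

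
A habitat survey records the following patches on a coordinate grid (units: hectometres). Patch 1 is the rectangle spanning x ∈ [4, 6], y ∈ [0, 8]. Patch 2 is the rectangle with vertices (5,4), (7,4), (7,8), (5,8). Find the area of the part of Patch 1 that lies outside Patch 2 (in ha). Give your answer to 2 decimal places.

|Patch 1∩Patch 2|: x∈[5,6], y∈[4,8] → 1·4 = 4.
|Patch 1| = 16.
|Patch 1 ∖ Patch 2| = |Patch 1| − |Patch 1∩Patch 2| = 16 − 4 = 12.00.

12.00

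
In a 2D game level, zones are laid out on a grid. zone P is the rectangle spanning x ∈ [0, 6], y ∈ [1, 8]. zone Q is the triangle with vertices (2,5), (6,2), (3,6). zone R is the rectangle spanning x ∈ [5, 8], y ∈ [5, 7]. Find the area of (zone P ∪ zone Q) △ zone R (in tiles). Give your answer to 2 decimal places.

44.00

|zone P ∪ zone Q| = 42.
|(zone P ∪ zone Q) ∩ zone R| = 2.
|(zone P ∪ zone Q) △ zone R| = 42 + 6 − 4 = 44.00.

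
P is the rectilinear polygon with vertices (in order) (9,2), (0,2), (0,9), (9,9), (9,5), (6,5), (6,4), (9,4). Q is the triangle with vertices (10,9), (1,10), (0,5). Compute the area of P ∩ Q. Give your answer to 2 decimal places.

18.20

The intersection is the polygon with vertices (9,9), (9,8.6), (0,5), (0.8,9).
By the shoelace formula its area is 18.20.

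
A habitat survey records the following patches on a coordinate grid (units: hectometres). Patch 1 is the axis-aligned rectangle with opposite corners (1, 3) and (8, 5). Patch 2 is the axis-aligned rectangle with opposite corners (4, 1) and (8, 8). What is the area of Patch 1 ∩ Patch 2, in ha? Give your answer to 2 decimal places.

|Patch 1∩Patch 2|: x∈[4,8], y∈[3,5] → 4·2 = 8.

8.00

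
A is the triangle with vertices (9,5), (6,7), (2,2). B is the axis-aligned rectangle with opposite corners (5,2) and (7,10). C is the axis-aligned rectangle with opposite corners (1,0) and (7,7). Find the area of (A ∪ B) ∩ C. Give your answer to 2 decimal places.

13.70

|A ∪ B| = 21.8869.
|(A ∪ B) ∩ C| = 13.70.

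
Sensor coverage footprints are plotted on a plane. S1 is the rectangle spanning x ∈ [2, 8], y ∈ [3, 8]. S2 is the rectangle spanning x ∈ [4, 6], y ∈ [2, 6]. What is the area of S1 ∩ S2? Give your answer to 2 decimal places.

|S1∩S2|: x∈[4,6], y∈[3,6] → 2·3 = 6.

6.00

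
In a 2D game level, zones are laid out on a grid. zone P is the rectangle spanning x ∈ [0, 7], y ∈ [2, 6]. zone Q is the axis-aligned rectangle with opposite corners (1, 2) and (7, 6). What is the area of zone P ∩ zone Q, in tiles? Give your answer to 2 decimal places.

24.00

|zone P∩zone Q|: x∈[1,7], y∈[2,6] → 6·4 = 24.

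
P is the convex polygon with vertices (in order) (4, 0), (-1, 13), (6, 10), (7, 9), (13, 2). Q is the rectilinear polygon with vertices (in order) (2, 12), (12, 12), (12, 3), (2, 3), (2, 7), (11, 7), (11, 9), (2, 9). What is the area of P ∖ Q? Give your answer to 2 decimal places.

40.80

|P| = 81.5, |P∩Q| = 40.7002.
|P ∖ Q| = |P| − |P∩Q| = 81.5 − 40.7002 = 40.80.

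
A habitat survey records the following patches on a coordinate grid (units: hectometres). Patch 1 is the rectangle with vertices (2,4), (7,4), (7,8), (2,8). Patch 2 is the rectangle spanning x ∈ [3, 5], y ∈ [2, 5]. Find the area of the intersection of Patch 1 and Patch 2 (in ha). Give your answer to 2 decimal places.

2.00

|Patch 1∩Patch 2|: x∈[3,5], y∈[4,5] → 2·1 = 2.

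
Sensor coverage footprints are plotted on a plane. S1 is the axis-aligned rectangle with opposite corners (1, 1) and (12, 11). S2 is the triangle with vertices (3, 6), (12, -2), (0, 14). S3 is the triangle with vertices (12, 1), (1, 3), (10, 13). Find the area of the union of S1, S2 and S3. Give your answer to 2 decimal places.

By inclusion–exclusion:
Individual areas: |S1| = 110, |S2| = 24, |S3| = 64.
|S1∩S2| = 20.625.
|S1∩S3| = 61.8667.
|S2∩S3| = 11.0257.
|S1∩S2∩S3| = 11.0257.
|S1 ∪ S2 ∪ S3| = 198 − 93.5173 + 11.0257 = 115.51.

115.51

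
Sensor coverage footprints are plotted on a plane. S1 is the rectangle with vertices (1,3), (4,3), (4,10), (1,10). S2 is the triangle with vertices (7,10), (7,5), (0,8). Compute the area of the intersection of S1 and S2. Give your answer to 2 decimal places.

The intersection is the polygon with vertices (4,6.286), (1,7.571), (1,8.286), (4,9.143).
By the shoelace formula its area is 5.36.

5.36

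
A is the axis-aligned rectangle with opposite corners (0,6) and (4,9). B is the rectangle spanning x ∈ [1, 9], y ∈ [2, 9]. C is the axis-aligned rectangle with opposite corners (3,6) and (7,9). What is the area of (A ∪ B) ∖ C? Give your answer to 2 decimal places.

47.00

|A ∪ B| = 59.
|(A ∪ B) ∩ C| = 12.
|(A ∪ B) ∖ C| = 59 − 12 = 47.00.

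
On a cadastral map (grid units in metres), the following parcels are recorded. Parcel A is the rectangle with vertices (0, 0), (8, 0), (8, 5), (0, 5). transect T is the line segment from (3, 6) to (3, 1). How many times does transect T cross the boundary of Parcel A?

1

The segment meets the boundary at (3,5).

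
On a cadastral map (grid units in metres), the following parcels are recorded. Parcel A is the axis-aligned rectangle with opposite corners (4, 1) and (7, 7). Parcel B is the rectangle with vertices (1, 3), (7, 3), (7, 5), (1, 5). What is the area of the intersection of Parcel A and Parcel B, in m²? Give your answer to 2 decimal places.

|Parcel A∩Parcel B|: x∈[4,7], y∈[3,5] → 3·2 = 6.

6.00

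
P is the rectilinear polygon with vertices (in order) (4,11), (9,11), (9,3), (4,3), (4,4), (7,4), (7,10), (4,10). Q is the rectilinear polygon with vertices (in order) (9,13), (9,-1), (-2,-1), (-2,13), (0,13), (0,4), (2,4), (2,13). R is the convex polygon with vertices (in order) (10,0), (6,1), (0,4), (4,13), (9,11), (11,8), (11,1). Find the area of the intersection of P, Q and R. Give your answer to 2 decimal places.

22.00

The intersection is the polygon with vertices (9,3), (4,3), (4,4), (7,4), (7,10), (4,10), (4,11), (9,11).
By the shoelace formula its area is 22.00.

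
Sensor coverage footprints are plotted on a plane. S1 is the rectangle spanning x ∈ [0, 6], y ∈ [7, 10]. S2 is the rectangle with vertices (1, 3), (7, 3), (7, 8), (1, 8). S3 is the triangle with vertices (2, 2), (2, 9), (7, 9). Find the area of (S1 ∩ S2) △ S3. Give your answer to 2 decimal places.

|S1 ∩ S2| = 5.
|(S1 ∩ S2) ∩ S3| = 3.8714.
|(S1 ∩ S2) △ S3| = 5 + 17.5 − 7.7429 = 14.76.

14.76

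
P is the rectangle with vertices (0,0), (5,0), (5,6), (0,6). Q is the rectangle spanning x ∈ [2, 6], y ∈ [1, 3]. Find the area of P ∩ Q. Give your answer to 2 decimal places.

6.00

|P∩Q|: x∈[2,5], y∈[1,3] → 3·2 = 6.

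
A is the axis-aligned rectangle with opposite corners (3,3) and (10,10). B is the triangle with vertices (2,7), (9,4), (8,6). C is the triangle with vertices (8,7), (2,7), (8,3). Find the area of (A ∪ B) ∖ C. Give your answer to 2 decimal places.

37.33

|A ∪ B| = 49.131.
|(A ∪ B) ∩ C| = 11.7976.
|(A ∪ B) ∖ C| = 49.131 − 11.7976 = 37.33.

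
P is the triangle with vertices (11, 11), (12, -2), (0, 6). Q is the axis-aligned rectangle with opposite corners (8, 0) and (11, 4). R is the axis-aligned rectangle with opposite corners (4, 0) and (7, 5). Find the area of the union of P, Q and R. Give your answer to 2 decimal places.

81.33

By inclusion–exclusion:
Individual areas: |P| = 74, |Q| = 12, |R| = 15.
|P∩Q| = 11.6667.
|P∩R| = 8.
|Q∩R| = 0 (no overlap).
|P∩Q∩R| = 0.
|P ∪ Q ∪ R| = 101 − 19.6667 + 0 = 81.33.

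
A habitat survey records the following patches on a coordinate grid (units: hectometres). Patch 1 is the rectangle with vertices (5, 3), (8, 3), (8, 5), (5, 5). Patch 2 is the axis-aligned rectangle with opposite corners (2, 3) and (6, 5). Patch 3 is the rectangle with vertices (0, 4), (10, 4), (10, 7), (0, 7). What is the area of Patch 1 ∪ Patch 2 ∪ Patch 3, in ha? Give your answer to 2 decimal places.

By inclusion–exclusion:
Individual areas: |Patch 1| = 6, |Patch 2| = 8, |Patch 3| = 30.
|Patch 1∩Patch 2|: x∈[5,6], y∈[3,5] → 1·2 = 2.
|Patch 1∩Patch 3|: x∈[5,8], y∈[4,5] → 3·1 = 3.
|Patch 2∩Patch 3|: x∈[2,6], y∈[4,5] → 4·1 = 4.
|Patch 1∩Patch 2∩Patch 3| = 1.
|Patch 1 ∪ Patch 2 ∪ Patch 3| = 44 − 9 + 1 = 36.00.

36.00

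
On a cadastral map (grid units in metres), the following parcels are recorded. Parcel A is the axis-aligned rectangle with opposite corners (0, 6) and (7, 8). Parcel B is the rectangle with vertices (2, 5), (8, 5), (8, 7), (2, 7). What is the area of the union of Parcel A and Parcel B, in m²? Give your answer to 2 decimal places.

21.00

By inclusion–exclusion:
Individual areas: |Parcel A| = 14, |Parcel B| = 12.
|Parcel A∩Parcel B|: x∈[2,7], y∈[6,7] → 5·1 = 5.
|Parcel A ∪ Parcel B| = 26 − 5 = 21.00.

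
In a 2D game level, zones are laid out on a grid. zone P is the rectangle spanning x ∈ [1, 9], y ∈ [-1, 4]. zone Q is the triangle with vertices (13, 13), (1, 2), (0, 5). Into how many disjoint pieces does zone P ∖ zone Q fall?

1

zone P ∖ zone Q is a single connected region.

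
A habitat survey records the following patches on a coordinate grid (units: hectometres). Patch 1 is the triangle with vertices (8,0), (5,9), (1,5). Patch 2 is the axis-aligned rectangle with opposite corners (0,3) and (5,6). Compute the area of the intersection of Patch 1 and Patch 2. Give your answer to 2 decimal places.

The intersection is the polygon with vertices (1,5), (2,6), (5,6), (5,3), (3.8,3).
By the shoelace formula its area is 8.70.

8.70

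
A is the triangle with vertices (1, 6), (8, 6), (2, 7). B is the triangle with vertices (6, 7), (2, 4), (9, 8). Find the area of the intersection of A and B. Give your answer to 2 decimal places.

0.35

The intersection is the polygon with vertices (4.667,6), (5.273,6.455), (6.064,6.323), (5.5,6).
By the shoelace formula its area is 0.35.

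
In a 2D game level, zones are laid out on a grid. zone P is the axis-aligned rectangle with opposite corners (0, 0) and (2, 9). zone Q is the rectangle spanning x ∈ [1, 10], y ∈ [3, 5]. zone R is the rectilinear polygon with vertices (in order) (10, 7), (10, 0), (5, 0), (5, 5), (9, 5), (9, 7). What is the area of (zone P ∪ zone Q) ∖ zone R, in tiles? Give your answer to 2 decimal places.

24.00

|zone P ∪ zone Q| = 34.
|(zone P ∪ zone Q) ∩ zone R| = 10.
|(zone P ∪ zone Q) ∖ zone R| = 34 − 10 = 24.00.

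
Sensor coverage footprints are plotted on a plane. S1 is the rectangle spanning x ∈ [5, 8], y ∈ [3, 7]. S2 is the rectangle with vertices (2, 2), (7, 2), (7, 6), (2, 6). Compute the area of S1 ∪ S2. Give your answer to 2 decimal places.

26.00

By inclusion–exclusion:
Individual areas: |S1| = 12, |S2| = 20.
|S1∩S2|: x∈[5,7], y∈[3,6] → 2·3 = 6.
|S1 ∪ S2| = 32 − 6 = 26.00.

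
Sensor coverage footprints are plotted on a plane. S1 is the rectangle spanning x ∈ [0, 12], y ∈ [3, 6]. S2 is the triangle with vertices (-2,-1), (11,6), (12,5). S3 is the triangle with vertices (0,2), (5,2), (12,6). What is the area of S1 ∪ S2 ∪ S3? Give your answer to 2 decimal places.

By inclusion–exclusion:
Individual areas: |S1| = 36, |S2| = 10, |S3| = 10.
|S1∩S2| = 6.1905.
|S1∩S3| = 5.625.
|S2∩S3| = 4.3628.
|S1∩S2∩S3| = 2.9878.
|S1 ∪ S2 ∪ S3| = 56 − 16.1783 + 2.9878 = 42.81.

42.81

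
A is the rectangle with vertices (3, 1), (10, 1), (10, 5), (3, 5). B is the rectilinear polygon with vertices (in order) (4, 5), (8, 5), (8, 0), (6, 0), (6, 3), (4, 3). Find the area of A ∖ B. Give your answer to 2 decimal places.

16.00

|A| = 28, |A∩B| = 12.
|A ∖ B| = |A| − |A∩B| = 28 − 12 = 16.00.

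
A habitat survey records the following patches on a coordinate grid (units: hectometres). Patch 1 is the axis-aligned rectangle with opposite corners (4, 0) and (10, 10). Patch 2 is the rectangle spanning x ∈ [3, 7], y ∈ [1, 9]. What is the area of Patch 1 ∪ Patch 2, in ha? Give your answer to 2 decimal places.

By inclusion–exclusion:
Individual areas: |Patch 1| = 60, |Patch 2| = 32.
|Patch 1∩Patch 2|: x∈[4,7], y∈[1,9] → 3·8 = 24.
|Patch 1 ∪ Patch 2| = 92 − 24 = 68.00.

68.00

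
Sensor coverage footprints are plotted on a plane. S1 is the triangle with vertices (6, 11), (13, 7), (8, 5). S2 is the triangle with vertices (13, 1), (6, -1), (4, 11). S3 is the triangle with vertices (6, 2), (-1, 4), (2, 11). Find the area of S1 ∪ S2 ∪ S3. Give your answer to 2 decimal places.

86.65

By inclusion–exclusion:
Individual areas: |S1| = 17, |S2| = 44, |S3| = 27.5.
|S1∩S2| = 1.4412.
|S1∩S3| = 0.
|S2∩S3| = 0.4125.
|S1∩S2∩S3| = 0.
|S1 ∪ S2 ∪ S3| = 88.5 − 1.8537 + 0 = 86.65.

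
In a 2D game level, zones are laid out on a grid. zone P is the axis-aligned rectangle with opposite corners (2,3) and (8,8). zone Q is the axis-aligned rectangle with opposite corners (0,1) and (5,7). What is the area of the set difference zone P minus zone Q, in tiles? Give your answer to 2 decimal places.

|zone P∩zone Q|: x∈[2,5], y∈[3,7] → 3·4 = 12.
|zone P| = 30.
|zone P ∖ zone Q| = |zone P| − |zone P∩zone Q| = 30 − 12 = 18.00.

18.00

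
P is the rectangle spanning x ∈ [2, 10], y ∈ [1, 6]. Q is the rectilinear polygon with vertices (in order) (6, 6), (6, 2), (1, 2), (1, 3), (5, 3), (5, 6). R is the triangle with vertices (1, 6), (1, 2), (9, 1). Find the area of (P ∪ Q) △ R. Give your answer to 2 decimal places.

|P ∪ Q| = 41.
|(P ∪ Q) ∩ R| = 13.25.
|(P ∪ Q) △ R| = 41 + 16 − 26.5 = 30.50.

30.50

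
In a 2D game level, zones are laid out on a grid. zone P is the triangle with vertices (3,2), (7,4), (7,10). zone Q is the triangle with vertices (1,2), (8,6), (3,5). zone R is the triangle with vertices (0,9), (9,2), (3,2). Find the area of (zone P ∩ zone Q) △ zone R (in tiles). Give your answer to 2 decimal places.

21.14

|zone P ∩ zone Q| = 2.4143.
|(zone P ∩ zone Q) ∩ zone R| = 1.1384.
|(zone P ∩ zone Q) △ zone R| = 2.4143 + 21 − 2.2767 = 21.14.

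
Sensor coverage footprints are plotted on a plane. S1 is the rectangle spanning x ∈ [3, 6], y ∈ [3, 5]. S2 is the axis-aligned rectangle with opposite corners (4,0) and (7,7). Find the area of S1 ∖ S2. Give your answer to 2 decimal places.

2.00

|S1∩S2|: x∈[4,6], y∈[3,5] → 2·2 = 4.
|S1| = 6.
|S1 ∖ S2| = |S1| − |S1∩S2| = 6 − 4 = 2.00.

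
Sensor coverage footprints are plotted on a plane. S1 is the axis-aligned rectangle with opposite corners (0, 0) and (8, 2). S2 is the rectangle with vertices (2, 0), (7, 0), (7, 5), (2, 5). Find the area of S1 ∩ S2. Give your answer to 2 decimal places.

|S1∩S2|: x∈[2,7], y∈[0,2] → 5·2 = 10.

10.00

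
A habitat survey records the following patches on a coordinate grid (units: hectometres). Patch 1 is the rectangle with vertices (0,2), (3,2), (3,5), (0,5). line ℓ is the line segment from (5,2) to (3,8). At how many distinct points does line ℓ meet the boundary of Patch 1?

The segment lies entirely outside Patch 1 and never meets its boundary.

0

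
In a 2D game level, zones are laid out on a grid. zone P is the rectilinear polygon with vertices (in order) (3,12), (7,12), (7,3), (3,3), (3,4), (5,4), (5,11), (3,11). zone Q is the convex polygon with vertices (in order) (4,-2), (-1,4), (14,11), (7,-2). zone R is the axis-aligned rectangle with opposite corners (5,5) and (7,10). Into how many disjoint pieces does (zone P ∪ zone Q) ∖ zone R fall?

2

(zone P ∪ zone Q) ∖ zone R splits into 2 disjoint pieces (area 6, area 77.4667).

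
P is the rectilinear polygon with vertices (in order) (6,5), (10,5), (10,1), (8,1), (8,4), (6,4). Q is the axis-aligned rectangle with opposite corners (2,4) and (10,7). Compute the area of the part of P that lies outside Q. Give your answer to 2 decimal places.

|P| = 10, |P∩Q| = 4.
|P ∖ Q| = |P| − |P∩Q| = 10 − 4 = 6.00.

6.00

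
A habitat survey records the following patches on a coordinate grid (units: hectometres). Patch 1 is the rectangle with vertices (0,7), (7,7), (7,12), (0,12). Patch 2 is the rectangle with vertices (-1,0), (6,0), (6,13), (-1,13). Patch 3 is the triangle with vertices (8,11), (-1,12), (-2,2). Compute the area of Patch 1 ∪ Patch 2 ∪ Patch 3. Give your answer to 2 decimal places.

By inclusion–exclusion:
Individual areas: |Patch 1| = 35, |Patch 2| = 91, |Patch 3| = 45.5.
|Patch 1∩Patch 2|: x∈[0,6], y∈[7,12] → 6·5 = 30.
|Patch 1∩Patch 3| = 26.1611.
|Patch 2∩Patch 3| = 38.9278.
|Patch 1∩Patch 2∩Patch 3| = 24.6444.
|Patch 1 ∪ Patch 2 ∪ Patch 3| = 171.5 − 95.0889 + 24.6444 = 101.06.

101.06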